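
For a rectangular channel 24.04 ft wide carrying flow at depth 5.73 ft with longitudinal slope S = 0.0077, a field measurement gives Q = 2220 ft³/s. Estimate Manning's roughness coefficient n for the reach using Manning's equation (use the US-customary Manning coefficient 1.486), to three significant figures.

A = b·y = 24.04 × 5.73 = 137.7 ft²
P = b + 2y = 24.04 + 2×5.73 = 35.50 ft
R = A/P = 137.7/35.50 = 3.880 ft
n = (1.486/Q)·A·R^(2/3)·S^(1/2) = (1.486/2220) × 137.7 × 2.469 × 0.08775 = 0.01998

0.0200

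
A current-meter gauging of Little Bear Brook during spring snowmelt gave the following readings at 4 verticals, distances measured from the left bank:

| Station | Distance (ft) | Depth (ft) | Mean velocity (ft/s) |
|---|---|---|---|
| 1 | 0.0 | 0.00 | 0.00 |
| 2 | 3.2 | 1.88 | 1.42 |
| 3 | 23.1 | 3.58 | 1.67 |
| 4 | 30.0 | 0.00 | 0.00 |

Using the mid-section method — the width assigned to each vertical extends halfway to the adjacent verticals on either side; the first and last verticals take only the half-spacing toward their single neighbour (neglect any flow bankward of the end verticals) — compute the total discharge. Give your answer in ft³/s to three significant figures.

111 ft³/s

w_2 = (23.1 − 0.0)/2 = 11.55 ft; q_2 = 1.42 × 1.88 × 11.55 = 30.83 ft³/s
w_3 = (30.0 − 3.2)/2 = 13.4 ft; q_3 = 1.67 × 3.58 × 13.4 = 80.11 ft³/s
Stations 1, 4 contribute zero (depth or velocity is 0).
Q = Σ qᵢ = 110.9 ft³/s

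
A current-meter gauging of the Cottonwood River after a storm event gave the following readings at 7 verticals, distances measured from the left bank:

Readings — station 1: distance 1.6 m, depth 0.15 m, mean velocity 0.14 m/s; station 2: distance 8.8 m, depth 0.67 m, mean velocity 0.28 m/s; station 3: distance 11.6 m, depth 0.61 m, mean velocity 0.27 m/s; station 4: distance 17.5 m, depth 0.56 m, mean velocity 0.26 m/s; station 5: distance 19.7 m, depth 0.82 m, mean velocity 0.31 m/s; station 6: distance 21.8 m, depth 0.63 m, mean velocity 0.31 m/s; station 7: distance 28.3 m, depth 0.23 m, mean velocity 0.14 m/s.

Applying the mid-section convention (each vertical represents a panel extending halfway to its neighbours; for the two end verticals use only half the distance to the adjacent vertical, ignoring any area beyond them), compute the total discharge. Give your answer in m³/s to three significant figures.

3.81 m³/s

w_1 = (8.8 − 1.6)/2 = 3.6 m; q_1 = 0.14 × 0.15 × 3.6 = 0.07560 m³/s
w_2 = (11.6 − 1.6)/2 = 5 m; q_2 = 0.28 × 0.67 × 5 = 0.9380 m³/s
w_3 = (17.5 − 8.8)/2 = 4.35 m; q_3 = 0.27 × 0.61 × 4.35 = 0.7164 m³/s
w_4 = (19.7 − 11.6)/2 = 4.05 m; q_4 = 0.26 × 0.56 × 4.05 = 0.5897 m³/s
w_5 = (21.8 − 17.5)/2 = 2.15 m; q_5 = 0.31 × 0.82 × 2.15 = 0.5465 m³/s
w_6 = (28.3 − 19.7)/2 = 4.3 m; q_6 = 0.31 × 0.63 × 4.3 = 0.8398 m³/s
w_7 = (28.3 − 21.8)/2 = 3.25 m; q_7 = 0.14 × 0.23 × 3.25 = 0.1047 m³/s
Q = Σ qᵢ = 3.811 m³/s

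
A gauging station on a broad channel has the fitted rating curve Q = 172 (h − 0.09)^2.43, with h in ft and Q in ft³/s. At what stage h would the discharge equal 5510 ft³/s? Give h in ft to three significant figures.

4.25 ft

h − h₀ = (Q/C)^(1/b) = (5510/172)^(1/2.43) = 4.165 ft
h = 0.09 + 4.165 = 4.255 ft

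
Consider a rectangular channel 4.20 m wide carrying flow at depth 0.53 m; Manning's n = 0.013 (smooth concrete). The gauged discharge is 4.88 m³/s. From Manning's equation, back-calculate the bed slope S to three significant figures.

A = b·y = 4.20 × 0.53 = 2.226 m²
P = b + 2y = 4.20 + 2×0.53 = 5.260 m
R = A/P = 2.226/5.260 = 0.4232 m
S = (Q·n / (1·A·R^(2/3)))² = (4.88×0.013 / (1×2.226×0.5637))² = 0.002556

0.00256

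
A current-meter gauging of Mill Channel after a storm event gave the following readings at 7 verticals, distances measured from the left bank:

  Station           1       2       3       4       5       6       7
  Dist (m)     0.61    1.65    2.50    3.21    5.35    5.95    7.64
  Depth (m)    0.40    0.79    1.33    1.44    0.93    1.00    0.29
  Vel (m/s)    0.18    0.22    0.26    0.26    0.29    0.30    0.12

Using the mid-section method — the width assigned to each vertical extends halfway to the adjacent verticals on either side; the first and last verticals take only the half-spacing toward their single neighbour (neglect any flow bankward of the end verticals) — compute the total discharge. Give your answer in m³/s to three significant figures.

w_1 = (1.65 − 0.61)/2 = 0.52 m; q_1 = 0.18 × 0.40 × 0.52 = 0.03744 m³/s
w_2 = (2.50 − 0.61)/2 = 0.945 m; q_2 = 0.22 × 0.79 × 0.945 = 0.1642 m³/s
w_3 = (3.21 − 1.65)/2 = 0.78 m; q_3 = 0.26 × 1.33 × 0.78 = 0.2697 m³/s
w_4 = (5.35 − 2.50)/2 = 1.425 m; q_4 = 0.26 × 1.44 × 1.425 = 0.5335 m³/s
w_5 = (5.95 − 3.21)/2 = 1.37 m; q_5 = 0.29 × 0.93 × 1.37 = 0.3695 m³/s
w_6 = (7.64 − 5.35)/2 = 1.145 m; q_6 = 0.30 × 1.00 × 1.145 = 0.3435 m³/s
w_7 = (7.64 − 5.95)/2 = 0.845 m; q_7 = 0.12 × 0.29 × 0.845 = 0.02941 m³/s
Q = Σ qᵢ = 1.747 m³/s

1.75 m³/s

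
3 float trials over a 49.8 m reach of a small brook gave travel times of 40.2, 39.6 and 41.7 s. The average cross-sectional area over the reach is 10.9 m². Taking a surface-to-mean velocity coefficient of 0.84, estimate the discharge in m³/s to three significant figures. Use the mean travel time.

11.3 m³/s

t̄ = (40.2 + 39.6 + 41.7) / 3 = 40.5 s
v_surface = L / t̄ = 49.8 / 40.5 = 1.230 m/s
v_mean = 0.84 × 1.230 = 1.033 m/s
Q = A × v_mean = 10.9 × 1.033 = 11.26 m³/s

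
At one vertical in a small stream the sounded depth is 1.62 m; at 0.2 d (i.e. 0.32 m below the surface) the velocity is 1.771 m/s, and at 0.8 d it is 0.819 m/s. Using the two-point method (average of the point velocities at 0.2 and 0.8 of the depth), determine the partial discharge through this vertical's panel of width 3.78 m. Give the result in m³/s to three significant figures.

7.93 m³/s

v̄ = (1.771 + 0.819) / 2 = 1.295 m/s
q = v̄ × d × w = 1.295 × 1.62 × 3.78 = 7.930 m³/s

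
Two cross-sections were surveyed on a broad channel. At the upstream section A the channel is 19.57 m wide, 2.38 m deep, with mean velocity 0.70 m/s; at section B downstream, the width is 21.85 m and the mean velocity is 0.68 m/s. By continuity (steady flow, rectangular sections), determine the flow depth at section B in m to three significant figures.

Q = A₁V₁ = (19.57×2.38) × 0.70 = 32.60 m³/s
d₂ = Q/(b₂ V₂) = 32.60/(21.85×0.68) = 2.194 m

2.19 m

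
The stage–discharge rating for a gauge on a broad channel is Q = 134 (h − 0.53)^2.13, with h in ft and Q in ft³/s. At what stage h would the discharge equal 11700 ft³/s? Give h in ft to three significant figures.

8.68 ft

h − h₀ = (Q/C)^(1/b) = (11700/134)^(1/2.13) = 8.153 ft
h = 0.53 + 8.153 = 8.683 ft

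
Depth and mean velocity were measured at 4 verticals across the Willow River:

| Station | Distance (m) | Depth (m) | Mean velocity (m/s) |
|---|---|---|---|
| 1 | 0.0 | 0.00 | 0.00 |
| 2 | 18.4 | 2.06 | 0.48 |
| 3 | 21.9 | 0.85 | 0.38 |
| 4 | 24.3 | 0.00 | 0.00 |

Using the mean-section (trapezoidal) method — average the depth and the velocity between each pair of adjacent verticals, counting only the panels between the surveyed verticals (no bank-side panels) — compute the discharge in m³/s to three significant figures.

Panel 1-2: Δb = 18.4 m, d̄ = (0.00+2.06)/2 = 1.03, v̄ = (0.00+0.48)/2 = 0.24 → q = 18.4×1.03×0.24 = 4.548 m³/s
Panel 2-3: Δb = 3.5 m, d̄ = (2.06+0.85)/2 = 1.455, v̄ = (0.48+0.38)/2 = 0.43 → q = 3.5×1.455×0.43 = 2.190 m³/s
Panel 3-4: Δb = 2.4 m, d̄ = (0.85+0.00)/2 = 0.425, v̄ = (0.38+0.00)/2 = 0.19 → q = 2.4×0.425×0.19 = 0.1938 m³/s
Q = Σ q = 6.932 m³/s

6.93 m³/s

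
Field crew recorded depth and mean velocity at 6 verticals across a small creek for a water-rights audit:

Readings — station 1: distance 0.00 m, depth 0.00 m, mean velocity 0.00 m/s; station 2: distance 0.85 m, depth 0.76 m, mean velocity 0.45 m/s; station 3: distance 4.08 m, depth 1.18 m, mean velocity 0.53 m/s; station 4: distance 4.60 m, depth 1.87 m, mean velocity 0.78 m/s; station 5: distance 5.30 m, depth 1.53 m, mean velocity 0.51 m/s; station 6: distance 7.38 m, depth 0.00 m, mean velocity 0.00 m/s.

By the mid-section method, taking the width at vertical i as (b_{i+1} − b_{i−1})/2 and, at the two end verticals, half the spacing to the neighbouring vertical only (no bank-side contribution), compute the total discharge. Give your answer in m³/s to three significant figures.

w_2 = (4.08 − 0.00)/2 = 2.04 m; q_2 = 0.45 × 0.76 × 2.04 = 0.6977 m³/s
w_3 = (4.60 − 0.85)/2 = 1.875 m; q_3 = 0.53 × 1.18 × 1.875 = 1.173 m³/s
w_4 = (5.30 − 4.08)/2 = 0.61 m; q_4 = 0.78 × 1.87 × 0.61 = 0.8897 m³/s
w_5 = (7.38 − 4.60)/2 = 1.39 m; q_5 = 0.51 × 1.53 × 1.39 = 1.085 m³/s
Stations 1, 6 contribute zero (depth or velocity is 0).
Q = Σ qᵢ = 3.845 m³/s

3.84 m³/s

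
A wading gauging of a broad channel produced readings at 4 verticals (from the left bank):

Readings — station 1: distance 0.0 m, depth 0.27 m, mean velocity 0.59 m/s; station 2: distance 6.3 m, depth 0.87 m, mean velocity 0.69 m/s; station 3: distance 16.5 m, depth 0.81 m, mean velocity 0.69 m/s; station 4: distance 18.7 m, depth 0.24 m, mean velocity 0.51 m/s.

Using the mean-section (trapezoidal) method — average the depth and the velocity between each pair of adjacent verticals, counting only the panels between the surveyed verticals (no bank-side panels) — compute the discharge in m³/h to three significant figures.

32100 m³/h

Panel 1-2: Δb = 6.3 m, d̄ = (0.27+0.87)/2 = 0.57, v̄ = (0.59+0.69)/2 = 0.64 → q = 6.3×0.57×0.64 = 2.298 m³/s
Panel 2-3: Δb = 10.2 m, d̄ = (0.87+0.81)/2 = 0.84, v̄ = (0.69+0.69)/2 = 0.69 → q = 10.2×0.84×0.69 = 5.912 m³/s
Panel 3-4: Δb = 2.2 m, d̄ = (0.81+0.24)/2 = 0.525, v̄ = (0.69+0.51)/2 = 0.6 → q = 2.2×0.525×0.6 = 0.6930 m³/s
Q = Σ q = 8.903 m³/s
= 8.903 × 3600 = 32050 m³/h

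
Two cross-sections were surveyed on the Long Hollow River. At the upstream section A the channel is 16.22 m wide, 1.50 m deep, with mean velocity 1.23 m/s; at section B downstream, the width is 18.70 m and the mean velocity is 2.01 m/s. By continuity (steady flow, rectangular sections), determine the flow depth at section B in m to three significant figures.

Q = A₁V₁ = (16.22×1.50) × 1.23 = 29.93 m³/s
d₂ = Q/(b₂ V₂) = 29.93/(18.70×2.01) = 0.7962 m

0.796 m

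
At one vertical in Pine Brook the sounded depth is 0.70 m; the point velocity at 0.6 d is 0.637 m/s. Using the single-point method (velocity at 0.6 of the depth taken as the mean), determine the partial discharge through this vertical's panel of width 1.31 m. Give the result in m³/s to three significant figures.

v̄ = v₀.₆ = 0.637 m/s
q = v̄ × d × w = 0.6370 × 0.70 × 1.31 = 0.5841 m³/s

0.584 m³/s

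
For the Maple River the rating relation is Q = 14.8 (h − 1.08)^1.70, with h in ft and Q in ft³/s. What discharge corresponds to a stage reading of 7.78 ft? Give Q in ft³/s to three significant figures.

375 ft³/s

Q = 14.8 × (7.78 − 1.08)^1.70 = 14.8 × 6.7^1.70 = 375.5 ft³/s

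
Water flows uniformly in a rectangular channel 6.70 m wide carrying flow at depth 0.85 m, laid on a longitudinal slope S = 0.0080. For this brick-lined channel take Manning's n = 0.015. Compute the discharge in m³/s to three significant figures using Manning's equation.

A = b·y = 6.70 × 0.85 = 5.695 m²
P = b + 2y = 6.70 + 2×0.85 = 8.400 m
R = A/P = 5.695/8.400 = 0.6780 m
Q = (1/n)·A·R^(2/3)·S^(1/2) = (1/0.015) × 5.695 × 0.6780^(2/3) × 0.0080^(1/2) = 26.21 m³/s

26.2 m³/s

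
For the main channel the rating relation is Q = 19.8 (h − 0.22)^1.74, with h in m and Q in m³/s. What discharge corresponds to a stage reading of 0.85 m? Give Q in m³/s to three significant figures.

Q = 19.8 × (0.85 − 0.22)^1.74 = 19.8 × 0.63^1.74 = 8.862 m³/s

8.86 m³/s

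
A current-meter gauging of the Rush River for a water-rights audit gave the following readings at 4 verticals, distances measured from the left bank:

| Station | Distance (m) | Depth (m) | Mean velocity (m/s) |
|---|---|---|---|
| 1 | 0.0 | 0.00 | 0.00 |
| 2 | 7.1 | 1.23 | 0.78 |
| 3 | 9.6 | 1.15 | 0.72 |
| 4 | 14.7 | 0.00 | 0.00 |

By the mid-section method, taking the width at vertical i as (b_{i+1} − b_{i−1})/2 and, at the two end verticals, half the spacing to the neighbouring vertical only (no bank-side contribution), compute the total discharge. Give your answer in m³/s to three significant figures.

7.75 m³/s

w_2 = (9.6 − 0.0)/2 = 4.8 m; q_2 = 0.78 × 1.23 × 4.8 = 4.605 m³/s
w_3 = (14.7 − 7.1)/2 = 3.8 m; q_3 = 0.72 × 1.15 × 3.8 = 3.146 m³/s
Stations 1, 4 contribute zero (depth or velocity is 0).
Q = Σ qᵢ = 7.752 m³/s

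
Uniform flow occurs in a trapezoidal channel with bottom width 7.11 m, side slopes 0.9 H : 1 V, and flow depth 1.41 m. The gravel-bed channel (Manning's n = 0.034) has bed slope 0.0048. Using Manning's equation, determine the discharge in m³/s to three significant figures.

25.4 m³/s

A = (b + z·y)·y = (7.11 + 0.9×1.41)×1.41 = 11.81 m²
P = b + 2y√(1+z²) = 7.11 + 2×1.41×√(1+0.9²) = 10.90 m
R = A/P = 11.81/10.90 = 1.083 m
Q = (1/n)·A·R^(2/3)·S^(1/2) = (1/0.034) × 11.81 × 1.083^(2/3) × 0.0048^(1/2) = 25.40 m³/s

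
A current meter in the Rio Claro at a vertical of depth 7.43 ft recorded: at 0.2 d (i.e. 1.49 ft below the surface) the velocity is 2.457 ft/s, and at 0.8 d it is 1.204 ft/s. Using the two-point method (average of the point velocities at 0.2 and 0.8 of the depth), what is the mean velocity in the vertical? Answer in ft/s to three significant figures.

v̄ = (2.457 + 1.204) / 2 = 1.831 ft/s

1.83 ft/s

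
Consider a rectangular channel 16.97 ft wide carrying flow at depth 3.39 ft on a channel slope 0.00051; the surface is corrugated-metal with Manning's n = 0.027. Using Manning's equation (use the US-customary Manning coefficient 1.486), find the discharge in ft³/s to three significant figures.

A = b·y = 16.97 × 3.39 = 57.53 ft²
P = b + 2y = 16.97 + 2×3.39 = 23.75 ft
R = A/P = 57.53/23.75 = 2.422 ft
Q = (1.486/n)·A·R^(2/3)·S^(1/2) = (1.486/0.027) × 57.53 × 2.422^(2/3) × 0.00051^(1/2) = 129.0 ft³/s

129 ft³/s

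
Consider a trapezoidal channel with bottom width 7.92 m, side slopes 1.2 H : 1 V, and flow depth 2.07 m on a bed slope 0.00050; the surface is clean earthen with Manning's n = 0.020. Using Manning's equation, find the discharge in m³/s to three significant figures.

A = (b + z·y)·y = (7.92 + 1.2×2.07)×2.07 = 21.54 m²
P = b + 2y√(1+z²) = 7.92 + 2×2.07×√(1+1.2²) = 14.39 m
R = A/P = 21.54/14.39 = 1.497 m
Q = (1/n)·A·R^(2/3)·S^(1/2) = (1/0.020) × 21.54 × 1.497^(2/3) × 0.00050^(1/2) = 31.51 m³/s

31.5 m³/s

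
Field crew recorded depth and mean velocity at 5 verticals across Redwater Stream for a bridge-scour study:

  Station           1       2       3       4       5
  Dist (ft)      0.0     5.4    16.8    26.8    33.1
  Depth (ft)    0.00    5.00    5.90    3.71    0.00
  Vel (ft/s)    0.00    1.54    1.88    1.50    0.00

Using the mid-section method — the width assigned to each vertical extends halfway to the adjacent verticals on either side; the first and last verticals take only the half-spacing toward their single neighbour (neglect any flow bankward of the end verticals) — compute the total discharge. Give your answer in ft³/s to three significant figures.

229 ft³/s

w_2 = (16.8 − 0.0)/2 = 8.4 ft; q_2 = 1.54 × 5.00 × 8.4 = 64.68 ft³/s
w_3 = (26.8 − 5.4)/2 = 10.7 ft; q_3 = 1.88 × 5.90 × 10.7 = 118.7 ft³/s
w_4 = (33.1 − 16.8)/2 = 8.15 ft; q_4 = 1.50 × 3.71 × 8.15 = 45.35 ft³/s
Stations 1, 5 contribute zero (depth or velocity is 0).
Q = Σ qᵢ = 228.7 ft³/s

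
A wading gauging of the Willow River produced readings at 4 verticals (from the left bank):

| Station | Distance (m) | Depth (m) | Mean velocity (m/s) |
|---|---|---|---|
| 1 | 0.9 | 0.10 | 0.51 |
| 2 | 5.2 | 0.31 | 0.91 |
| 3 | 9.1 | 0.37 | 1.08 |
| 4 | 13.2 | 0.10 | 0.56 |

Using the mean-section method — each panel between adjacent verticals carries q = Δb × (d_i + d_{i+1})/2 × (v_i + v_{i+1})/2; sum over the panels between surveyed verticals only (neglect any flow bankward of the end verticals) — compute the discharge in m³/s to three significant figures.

Panel 1-2: Δb = 4.3 m, d̄ = (0.10+0.31)/2 = 0.205, v̄ = (0.51+0.91)/2 = 0.71 → q = 4.3×0.205×0.71 = 0.6259 m³/s
Panel 2-3: Δb = 3.9 m, d̄ = (0.31+0.37)/2 = 0.34, v̄ = (0.91+1.08)/2 = 0.995 → q = 3.9×0.34×0.995 = 1.319 m³/s
Panel 3-4: Δb = 4.1 m, d̄ = (0.37+0.10)/2 = 0.235, v̄ = (1.08+0.56)/2 = 0.82 → q = 4.1×0.235×0.82 = 0.7901 m³/s
Q = Σ q = 2.735 m³/s

2.74 m³/s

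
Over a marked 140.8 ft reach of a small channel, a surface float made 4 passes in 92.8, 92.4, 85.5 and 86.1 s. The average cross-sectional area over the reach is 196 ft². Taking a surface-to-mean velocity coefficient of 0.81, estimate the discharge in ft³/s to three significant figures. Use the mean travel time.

t̄ = (92.8 + 92.4 + 85.5 + 86.1) / 4 = 89.2 s
v_surface = L / t̄ = 140.8 / 89.2 = 1.578 ft/s
v_mean = 0.81 × 1.578 = 1.279 ft/s
Q = A × v_mean = 196 × 1.279 = 250.6 ft³/s

251 ft³/s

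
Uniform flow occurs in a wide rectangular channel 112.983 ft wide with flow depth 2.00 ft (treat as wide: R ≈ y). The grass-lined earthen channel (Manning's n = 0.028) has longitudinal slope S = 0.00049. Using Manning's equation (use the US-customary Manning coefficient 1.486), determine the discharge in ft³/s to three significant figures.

421 ft³/s

A = b·y = 112.983 × 2.00 = 226.0 ft²
Wide channel: R ≈ y = 2.00 ft
Q = (1.486/n)·A·R^(2/3)·S^(1/2) = (1.486/0.028) × 226.0 × 2.000^(2/3) × 0.00049^(1/2) = 421.4 ft³/s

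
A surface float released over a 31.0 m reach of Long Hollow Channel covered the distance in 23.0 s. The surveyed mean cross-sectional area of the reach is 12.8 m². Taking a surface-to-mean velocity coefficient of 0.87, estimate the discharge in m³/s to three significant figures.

15.0 m³/s

v_surface = L / t̄ = 31.0 / 23 = 1.348 m/s
v_mean = 0.87 × 1.348 = 1.173 m/s
Q = A × v_mean = 12.8 × 1.173 = 15.01 m³/s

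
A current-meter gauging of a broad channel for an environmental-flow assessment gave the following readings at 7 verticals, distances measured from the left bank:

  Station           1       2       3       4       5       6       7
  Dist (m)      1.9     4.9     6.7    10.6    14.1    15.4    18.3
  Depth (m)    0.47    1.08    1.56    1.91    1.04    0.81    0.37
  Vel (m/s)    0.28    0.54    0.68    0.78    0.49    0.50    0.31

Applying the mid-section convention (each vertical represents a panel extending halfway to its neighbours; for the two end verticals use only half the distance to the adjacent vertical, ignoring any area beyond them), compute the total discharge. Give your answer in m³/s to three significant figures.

w_1 = (4.9 − 1.9)/2 = 1.5 m; q_1 = 0.28 × 0.47 × 1.5 = 0.1974 m³/s
w_2 = (6.7 − 1.9)/2 = 2.4 m; q_2 = 0.54 × 1.08 × 2.4 = 1.400 m³/s
w_3 = (10.6 − 4.9)/2 = 2.85 m; q_3 = 0.68 × 1.56 × 2.85 = 3.023 m³/s
w_4 = (14.1 − 6.7)/2 = 3.7 m; q_4 = 0.78 × 1.91 × 3.7 = 5.512 m³/s
w_5 = (15.4 − 10.6)/2 = 2.4 m; q_5 = 0.49 × 1.04 × 2.4 = 1.223 m³/s
w_6 = (18.3 − 14.1)/2 = 2.1 m; q_6 = 0.50 × 0.81 × 2.1 = 0.8505 m³/s
w_7 = (18.3 − 15.4)/2 = 1.45 m; q_7 = 0.31 × 0.37 × 1.45 = 0.1663 m³/s
Q = Σ qᵢ = 12.37 m³/s

12.4 m³/s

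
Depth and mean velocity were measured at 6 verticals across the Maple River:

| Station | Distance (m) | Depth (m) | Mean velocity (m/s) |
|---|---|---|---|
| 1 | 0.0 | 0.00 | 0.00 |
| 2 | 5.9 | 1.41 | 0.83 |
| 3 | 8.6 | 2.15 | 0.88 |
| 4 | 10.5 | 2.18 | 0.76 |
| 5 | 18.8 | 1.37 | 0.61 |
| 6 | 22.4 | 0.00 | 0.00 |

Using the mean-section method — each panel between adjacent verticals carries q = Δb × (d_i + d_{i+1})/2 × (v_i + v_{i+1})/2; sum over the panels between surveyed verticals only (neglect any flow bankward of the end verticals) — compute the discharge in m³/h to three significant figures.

Panel 1-2: Δb = 5.9 m, d̄ = (0.00+1.41)/2 = 0.705, v̄ = (0.00+0.83)/2 = 0.415 → q = 5.9×0.705×0.415 = 1.726 m³/s
Panel 2-3: Δb = 2.7 m, d̄ = (1.41+2.15)/2 = 1.78, v̄ = (0.83+0.88)/2 = 0.855 → q = 2.7×1.78×0.855 = 4.109 m³/s
Panel 3-4: Δb = 1.9 m, d̄ = (2.15+2.18)/2 = 2.165, v̄ = (0.88+0.76)/2 = 0.82 → q = 1.9×2.165×0.82 = 3.373 m³/s
Panel 4-5: Δb = 8.3 m, d̄ = (2.18+1.37)/2 = 1.775, v̄ = (0.76+0.61)/2 = 0.685 → q = 8.3×1.775×0.685 = 10.09 m³/s
Panel 5-6: Δb = 3.6 m, d̄ = (1.37+0.00)/2 = 0.685, v̄ = (0.61+0.00)/2 = 0.305 → q = 3.6×0.685×0.305 = 0.7521 m³/s
Q = Σ q = 20.05 m³/s
= 20.05 × 3600 = 72190 m³/h

72200 m³/h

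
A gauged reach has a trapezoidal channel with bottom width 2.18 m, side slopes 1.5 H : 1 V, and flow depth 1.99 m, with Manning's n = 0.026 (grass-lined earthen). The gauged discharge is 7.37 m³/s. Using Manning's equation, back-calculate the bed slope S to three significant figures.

A = (b + z·y)·y = (2.18 + 1.5×1.99)×1.99 = 10.28 m²
P = b + 2y√(1+z²) = 2.18 + 2×1.99×√(1+1.5²) = 9.355 m
R = A/P = 10.28/9.355 = 1.099 m
S = (Q·n / (1·A·R^(2/3)))² = (7.37×0.026 / (1×10.28×1.065))² = 0.0003066

0.000307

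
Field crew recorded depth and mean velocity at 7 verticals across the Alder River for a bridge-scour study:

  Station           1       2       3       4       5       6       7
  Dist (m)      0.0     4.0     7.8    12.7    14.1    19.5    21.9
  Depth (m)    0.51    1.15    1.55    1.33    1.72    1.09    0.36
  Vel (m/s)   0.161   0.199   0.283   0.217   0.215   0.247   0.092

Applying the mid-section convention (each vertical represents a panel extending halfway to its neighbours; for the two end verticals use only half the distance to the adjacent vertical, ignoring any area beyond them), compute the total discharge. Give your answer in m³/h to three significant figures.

22400 m³/h

w_1 = (4.0 − 0.0)/2 = 2 m; q_1 = 0.161 × 0.51 × 2 = 0.1642 m³/s
w_2 = (7.8 − 0.0)/2 = 3.9 m; q_2 = 0.199 × 1.15 × 3.9 = 0.8925 m³/s
w_3 = (12.7 − 4.0)/2 = 4.35 m; q_3 = 0.283 × 1.55 × 4.35 = 1.908 m³/s
w_4 = (14.1 − 7.8)/2 = 3.15 m; q_4 = 0.217 × 1.33 × 3.15 = 0.9091 m³/s
w_5 = (19.5 − 12.7)/2 = 3.4 m; q_5 = 0.215 × 1.72 × 3.4 = 1.257 m³/s
w_6 = (21.9 − 14.1)/2 = 3.9 m; q_6 = 0.247 × 1.09 × 3.9 = 1.050 m³/s
w_7 = (21.9 − 19.5)/2 = 1.2 m; q_7 = 0.092 × 0.36 × 1.2 = 0.03974 m³/s
Q = Σ qᵢ = 6.221 m³/s
= 6.221 × 3600 = 22400 m³/h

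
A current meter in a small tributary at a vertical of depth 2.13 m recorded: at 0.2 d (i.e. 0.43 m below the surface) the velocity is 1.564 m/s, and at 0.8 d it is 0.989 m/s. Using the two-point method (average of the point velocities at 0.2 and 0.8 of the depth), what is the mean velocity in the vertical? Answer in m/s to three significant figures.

v̄ = (1.564 + 0.989) / 2 = 1.277 m/s

1.28 m/s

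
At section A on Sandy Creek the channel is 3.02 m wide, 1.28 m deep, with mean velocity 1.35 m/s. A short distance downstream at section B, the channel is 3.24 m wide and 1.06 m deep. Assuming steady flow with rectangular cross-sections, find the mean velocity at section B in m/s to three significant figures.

Q = A₁V₁ = (3.02×1.28) × 1.35 = 5.219 m³/s
A₂ = 3.24 × 1.06 = 3.434 m²
V₂ = Q/A₂ = 5.219/3.434 = 1.519 m/s

1.52 m/s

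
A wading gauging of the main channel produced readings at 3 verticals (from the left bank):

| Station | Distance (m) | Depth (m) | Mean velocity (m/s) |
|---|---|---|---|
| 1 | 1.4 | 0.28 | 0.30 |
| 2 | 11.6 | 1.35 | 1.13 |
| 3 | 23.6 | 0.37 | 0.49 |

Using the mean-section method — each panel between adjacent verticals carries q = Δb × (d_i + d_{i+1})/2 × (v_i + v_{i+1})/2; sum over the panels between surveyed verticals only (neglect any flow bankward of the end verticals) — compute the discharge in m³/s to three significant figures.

14.3 m³/s

Panel 1-2: Δb = 10.2 m, d̄ = (0.28+1.35)/2 = 0.815, v̄ = (0.30+1.13)/2 = 0.715 → q = 10.2×0.815×0.715 = 5.944 m³/s
Panel 2-3: Δb = 12 m, d̄ = (1.35+0.37)/2 = 0.86, v̄ = (1.13+0.49)/2 = 0.81 → q = 12×0.86×0.81 = 8.359 m³/s
Q = Σ q = 14.30 m³/s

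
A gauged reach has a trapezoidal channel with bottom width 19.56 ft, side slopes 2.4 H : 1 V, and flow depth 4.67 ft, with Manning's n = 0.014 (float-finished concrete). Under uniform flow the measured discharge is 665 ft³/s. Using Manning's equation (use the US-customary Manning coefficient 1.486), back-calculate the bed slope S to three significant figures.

0.000391

A = (b + z·y)·y = (19.56 + 2.4×4.67)×4.67 = 143.7 ft²
P = b + 2y√(1+z²) = 19.56 + 2×4.67×√(1+2.4²) = 43.84 ft
R = A/P = 143.7/43.84 = 3.277 ft
S = (Q·n / (1.486·A·R^(2/3)))² = (665×0.014 / (1.486×143.7×2.206))² = 0.0003906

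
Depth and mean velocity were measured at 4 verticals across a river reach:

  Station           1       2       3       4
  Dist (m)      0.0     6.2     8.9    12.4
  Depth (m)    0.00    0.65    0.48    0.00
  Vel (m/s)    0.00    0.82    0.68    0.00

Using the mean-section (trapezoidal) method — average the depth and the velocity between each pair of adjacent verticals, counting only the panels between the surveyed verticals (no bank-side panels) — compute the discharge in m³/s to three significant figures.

2.26 m³/s

Panel 1-2: Δb = 6.2 m, d̄ = (0.00+0.65)/2 = 0.325, v̄ = (0.00+0.82)/2 = 0.41 → q = 6.2×0.325×0.41 = 0.8262 m³/s
Panel 2-3: Δb = 2.7 m, d̄ = (0.65+0.48)/2 = 0.565, v̄ = (0.82+0.68)/2 = 0.75 → q = 2.7×0.565×0.75 = 1.144 m³/s
Panel 3-4: Δb = 3.5 m, d̄ = (0.48+0.00)/2 = 0.24, v̄ = (0.68+0.00)/2 = 0.34 → q = 3.5×0.24×0.34 = 0.2856 m³/s
Q = Σ q = 2.256 m³/s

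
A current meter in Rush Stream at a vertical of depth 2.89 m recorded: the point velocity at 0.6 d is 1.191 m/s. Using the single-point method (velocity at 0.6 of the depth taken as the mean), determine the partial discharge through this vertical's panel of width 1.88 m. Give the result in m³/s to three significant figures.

6.47 m³/s

v̄ = v₀.₆ = 1.191 m/s
q = v̄ × d × w = 1.191 × 2.89 × 1.88 = 6.471 m³/s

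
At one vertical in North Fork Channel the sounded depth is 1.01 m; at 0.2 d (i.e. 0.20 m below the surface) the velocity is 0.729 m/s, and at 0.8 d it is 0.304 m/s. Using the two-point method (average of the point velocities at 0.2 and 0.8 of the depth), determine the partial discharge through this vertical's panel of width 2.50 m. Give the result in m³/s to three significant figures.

v̄ = (0.729 + 0.304) / 2 = 0.5165 m/s
q = v̄ × d × w = 0.5165 × 1.01 × 2.50 = 1.304 m³/s

1.30 m³/s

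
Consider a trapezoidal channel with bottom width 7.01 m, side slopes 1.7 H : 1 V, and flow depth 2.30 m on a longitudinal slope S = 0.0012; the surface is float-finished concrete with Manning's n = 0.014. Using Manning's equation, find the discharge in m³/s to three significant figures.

83.7 m³/s

A = (b + z·y)·y = (7.01 + 1.7×2.30)×2.30 = 25.12 m²
P = b + 2y√(1+z²) = 7.01 + 2×2.30×√(1+1.7²) = 16.08 m
R = A/P = 25.12/16.08 = 1.562 m
Q = (1/n)·A·R^(2/3)·S^(1/2) = (1/0.014) × 25.12 × 1.562^(2/3) × 0.0012^(1/2) = 83.65 m³/s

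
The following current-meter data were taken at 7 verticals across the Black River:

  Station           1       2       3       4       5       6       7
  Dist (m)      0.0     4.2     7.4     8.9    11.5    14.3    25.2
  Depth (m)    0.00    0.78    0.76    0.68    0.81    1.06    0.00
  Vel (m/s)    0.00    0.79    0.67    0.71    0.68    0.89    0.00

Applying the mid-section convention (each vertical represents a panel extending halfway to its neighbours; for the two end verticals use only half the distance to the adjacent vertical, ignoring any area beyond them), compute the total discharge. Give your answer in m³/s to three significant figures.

w_2 = (7.4 − 0.0)/2 = 3.7 m; q_2 = 0.79 × 0.78 × 3.7 = 2.280 m³/s
w_3 = (8.9 − 4.2)/2 = 2.35 m; q_3 = 0.67 × 0.76 × 2.35 = 1.197 m³/s
w_4 = (11.5 − 7.4)/2 = 2.05 m; q_4 = 0.71 × 0.68 × 2.05 = 0.9897 m³/s
w_5 = (14.3 − 8.9)/2 = 2.7 m; q_5 = 0.68 × 0.81 × 2.7 = 1.487 m³/s
w_6 = (25.2 − 11.5)/2 = 6.85 m; q_6 = 0.89 × 1.06 × 6.85 = 6.462 m³/s
Stations 1, 7 contribute zero (depth or velocity is 0).
Q = Σ qᵢ = 12.42 m³/s

12.4 m³/s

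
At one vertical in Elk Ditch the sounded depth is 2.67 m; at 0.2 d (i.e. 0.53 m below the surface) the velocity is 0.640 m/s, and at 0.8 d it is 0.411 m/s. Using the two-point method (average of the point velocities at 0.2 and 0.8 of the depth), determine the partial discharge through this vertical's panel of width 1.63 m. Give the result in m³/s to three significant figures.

v̄ = (0.640 + 0.411) / 2 = 0.5255 m/s
q = v̄ × d × w = 0.5255 × 2.67 × 1.63 = 2.287 m³/s

2.29 m³/s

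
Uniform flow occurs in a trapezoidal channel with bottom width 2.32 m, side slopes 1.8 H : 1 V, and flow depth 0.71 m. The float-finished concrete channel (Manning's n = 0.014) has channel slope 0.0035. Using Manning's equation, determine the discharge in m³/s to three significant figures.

6.68 m³/s

A = (b + z·y)·y = (2.32 + 1.8×0.71)×0.71 = 2.555 m²
P = b + 2y√(1+z²) = 2.32 + 2×0.71×√(1+1.8²) = 5.244 m
R = A/P = 2.555/5.244 = 0.4871 m
Q = (1/n)·A·R^(2/3)·S^(1/2) = (1/0.014) × 2.555 × 0.4871^(2/3) × 0.0035^(1/2) = 6.683 m³/s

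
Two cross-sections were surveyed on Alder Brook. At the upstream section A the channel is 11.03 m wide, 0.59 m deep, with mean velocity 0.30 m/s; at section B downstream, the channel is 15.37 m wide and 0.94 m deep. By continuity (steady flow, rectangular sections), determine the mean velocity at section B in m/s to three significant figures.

Q = A₁V₁ = (11.03×0.59) × 0.30 = 1.952 m³/s
A₂ = 15.37 × 0.94 = 14.45 m²
V₂ = Q/A₂ = 1.952/14.45 = 0.1351 m/s

0.135 m/s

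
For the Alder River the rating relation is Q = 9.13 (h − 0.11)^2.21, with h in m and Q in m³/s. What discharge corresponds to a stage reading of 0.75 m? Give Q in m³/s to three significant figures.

3.41 m³/s

Q = 9.13 × (0.75 − 0.11)^2.21 = 9.13 × 0.64^2.21 = 3.405 m³/s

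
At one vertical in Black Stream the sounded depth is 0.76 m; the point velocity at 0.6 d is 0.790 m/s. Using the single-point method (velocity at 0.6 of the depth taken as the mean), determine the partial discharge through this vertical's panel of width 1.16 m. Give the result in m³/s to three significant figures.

v̄ = v₀.₆ = 0.790 m/s
q = v̄ × d × w = 0.7900 × 0.76 × 1.16 = 0.6965 m³/s

0.696 m³/s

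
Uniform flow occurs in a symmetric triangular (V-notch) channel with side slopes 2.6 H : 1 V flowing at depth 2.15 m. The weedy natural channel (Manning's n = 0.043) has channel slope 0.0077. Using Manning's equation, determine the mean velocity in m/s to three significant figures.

A = z·y² = 2.6×2.15² = 12.02 m²
P = 2y√(1+z²) = 2×2.15×√(1+2.6²) = 11.98 m
R = A/P = 12.02/11.98 = 1.003 m
Q = (1/n)·A·R^(2/3)·S^(1/2) = (1/0.043) × 12.02 × 1.003^(2/3) × 0.0077^(1/2) = 24.58 m³/s
V = Q/A = 24.58/12.02 = 2.045 m/s

2.05 m/s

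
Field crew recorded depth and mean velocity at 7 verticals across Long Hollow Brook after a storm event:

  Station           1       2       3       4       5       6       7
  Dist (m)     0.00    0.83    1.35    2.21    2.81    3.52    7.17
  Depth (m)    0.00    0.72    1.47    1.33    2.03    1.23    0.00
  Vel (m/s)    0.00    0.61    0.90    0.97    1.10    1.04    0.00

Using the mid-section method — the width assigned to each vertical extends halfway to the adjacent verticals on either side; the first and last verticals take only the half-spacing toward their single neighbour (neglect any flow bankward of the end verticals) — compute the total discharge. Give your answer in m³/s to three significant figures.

w_2 = (1.35 − 0.00)/2 = 0.675 m; q_2 = 0.61 × 0.72 × 0.675 = 0.2965 m³/s
w_3 = (2.21 − 0.83)/2 = 0.69 m; q_3 = 0.90 × 1.47 × 0.69 = 0.9129 m³/s
w_4 = (2.81 − 1.35)/2 = 0.73 m; q_4 = 0.97 × 1.33 × 0.73 = 0.9418 m³/s
w_5 = (3.52 − 2.21)/2 = 0.655 m; q_5 = 1.10 × 2.03 × 0.655 = 1.463 m³/s
w_6 = (7.17 − 2.81)/2 = 2.18 m; q_6 = 1.04 × 1.23 × 2.18 = 2.789 m³/s
Stations 1, 7 contribute zero (depth or velocity is 0).
Q = Σ qᵢ = 6.402 m³/s

6.40 m³/s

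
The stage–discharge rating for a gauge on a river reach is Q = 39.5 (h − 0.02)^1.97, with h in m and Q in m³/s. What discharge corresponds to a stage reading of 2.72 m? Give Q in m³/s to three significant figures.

Q = 39.5 × (2.72 − 0.02)^1.97 = 39.5 × 2.7^1.97 = 279.5 m³/s

280 m³/s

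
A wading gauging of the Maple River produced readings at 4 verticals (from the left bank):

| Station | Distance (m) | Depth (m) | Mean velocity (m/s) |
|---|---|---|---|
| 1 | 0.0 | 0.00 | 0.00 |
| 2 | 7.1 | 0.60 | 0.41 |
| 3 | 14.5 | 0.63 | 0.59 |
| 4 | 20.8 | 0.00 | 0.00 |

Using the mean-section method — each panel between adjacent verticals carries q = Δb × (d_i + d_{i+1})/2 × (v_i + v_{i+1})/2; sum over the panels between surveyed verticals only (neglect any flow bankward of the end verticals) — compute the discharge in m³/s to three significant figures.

3.30 m³/s

Panel 1-2: Δb = 7.1 m, d̄ = (0.00+0.60)/2 = 0.3, v̄ = (0.00+0.41)/2 = 0.205 → q = 7.1×0.3×0.205 = 0.4367 m³/s
Panel 2-3: Δb = 7.4 m, d̄ = (0.60+0.63)/2 = 0.615, v̄ = (0.41+0.59)/2 = 0.5 → q = 7.4×0.615×0.5 = 2.276 m³/s
Panel 3-4: Δb = 6.3 m, d̄ = (0.63+0.00)/2 = 0.315, v̄ = (0.59+0.00)/2 = 0.295 → q = 6.3×0.315×0.295 = 0.5854 m³/s
Q = Σ q = 3.298 m³/s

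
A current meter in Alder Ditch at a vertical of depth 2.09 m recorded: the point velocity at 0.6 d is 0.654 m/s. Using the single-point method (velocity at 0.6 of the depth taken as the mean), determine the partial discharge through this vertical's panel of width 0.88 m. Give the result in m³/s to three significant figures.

1.20 m³/s

v̄ = v₀.₆ = 0.654 m/s
q = v̄ × d × w = 0.6540 × 2.09 × 0.88 = 1.203 m³/s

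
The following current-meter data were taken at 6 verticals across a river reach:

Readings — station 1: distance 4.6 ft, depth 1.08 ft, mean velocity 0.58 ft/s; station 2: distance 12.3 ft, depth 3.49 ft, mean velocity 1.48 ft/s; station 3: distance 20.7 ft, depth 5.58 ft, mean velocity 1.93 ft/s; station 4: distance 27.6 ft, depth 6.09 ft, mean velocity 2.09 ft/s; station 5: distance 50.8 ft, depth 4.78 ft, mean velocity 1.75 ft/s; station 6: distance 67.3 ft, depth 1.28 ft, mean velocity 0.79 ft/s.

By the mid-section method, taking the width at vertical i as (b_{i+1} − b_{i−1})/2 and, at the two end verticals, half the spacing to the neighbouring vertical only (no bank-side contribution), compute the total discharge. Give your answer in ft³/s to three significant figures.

w_1 = (12.3 − 4.6)/2 = 3.85 ft; q_1 = 0.58 × 1.08 × 3.85 = 2.412 ft³/s
w_2 = (20.7 − 4.6)/2 = 8.05 ft; q_2 = 1.48 × 3.49 × 8.05 = 41.58 ft³/s
w_3 = (27.6 − 12.3)/2 = 7.65 ft; q_3 = 1.93 × 5.58 × 7.65 = 82.39 ft³/s
w_4 = (50.8 − 20.7)/2 = 15.05 ft; q_4 = 2.09 × 6.09 × 15.05 = 191.6 ft³/s
w_5 = (67.3 − 27.6)/2 = 19.85 ft; q_5 = 1.75 × 4.78 × 19.85 = 166.0 ft³/s
w_6 = (67.3 − 50.8)/2 = 8.25 ft; q_6 = 0.79 × 1.28 × 8.25 = 8.342 ft³/s
Q = Σ qᵢ = 492.3 ft³/s

492 ft³/s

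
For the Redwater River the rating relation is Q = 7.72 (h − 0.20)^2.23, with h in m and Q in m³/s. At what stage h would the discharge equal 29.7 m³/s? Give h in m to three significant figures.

h − h₀ = (Q/C)^(1/b) = (29.7/7.72)^(1/2.23) = 1.830 m
h = 0.20 + 1.830 = 2.030 m

2.03 m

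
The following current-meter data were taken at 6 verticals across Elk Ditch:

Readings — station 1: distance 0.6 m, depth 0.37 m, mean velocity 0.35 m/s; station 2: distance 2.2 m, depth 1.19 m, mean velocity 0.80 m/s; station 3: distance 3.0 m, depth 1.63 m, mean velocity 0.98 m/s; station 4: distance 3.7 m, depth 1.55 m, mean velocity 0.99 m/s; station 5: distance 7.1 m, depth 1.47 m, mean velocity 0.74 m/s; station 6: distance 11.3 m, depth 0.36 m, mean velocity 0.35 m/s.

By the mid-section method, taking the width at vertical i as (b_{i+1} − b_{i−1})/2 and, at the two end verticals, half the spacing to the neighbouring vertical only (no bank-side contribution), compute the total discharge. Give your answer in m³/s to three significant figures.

w_1 = (2.2 − 0.6)/2 = 0.8 m; q_1 = 0.35 × 0.37 × 0.8 = 0.1036 m³/s
w_2 = (3.0 − 0.6)/2 = 1.2 m; q_2 = 0.80 × 1.19 × 1.2 = 1.142 m³/s
w_3 = (3.7 − 2.2)/2 = 0.75 m; q_3 = 0.98 × 1.63 × 0.75 = 1.198 m³/s
w_4 = (7.1 − 3.0)/2 = 2.05 m; q_4 = 0.99 × 1.55 × 2.05 = 3.146 m³/s
w_5 = (11.3 − 3.7)/2 = 3.8 m; q_5 = 0.74 × 1.47 × 3.8 = 4.134 m³/s
w_6 = (11.3 − 7.1)/2 = 2.1 m; q_6 = 0.35 × 0.36 × 2.1 = 0.2646 m³/s
Q = Σ qᵢ = 9.988 m³/s

9.99 m³/s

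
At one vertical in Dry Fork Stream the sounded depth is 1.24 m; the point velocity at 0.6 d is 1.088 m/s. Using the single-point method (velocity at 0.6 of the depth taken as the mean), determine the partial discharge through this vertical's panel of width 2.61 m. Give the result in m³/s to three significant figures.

v̄ = v₀.₆ = 1.088 m/s
q = v̄ × d × w = 1.088 × 1.24 × 2.61 = 3.521 m³/s

3.52 m³/s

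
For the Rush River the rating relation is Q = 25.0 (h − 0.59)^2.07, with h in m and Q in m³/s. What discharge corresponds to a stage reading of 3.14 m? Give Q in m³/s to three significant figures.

174 m³/s

Q = 25.0 × (3.14 − 0.59)^2.07 = 25.0 × 2.55^2.07 = 173.6 m³/s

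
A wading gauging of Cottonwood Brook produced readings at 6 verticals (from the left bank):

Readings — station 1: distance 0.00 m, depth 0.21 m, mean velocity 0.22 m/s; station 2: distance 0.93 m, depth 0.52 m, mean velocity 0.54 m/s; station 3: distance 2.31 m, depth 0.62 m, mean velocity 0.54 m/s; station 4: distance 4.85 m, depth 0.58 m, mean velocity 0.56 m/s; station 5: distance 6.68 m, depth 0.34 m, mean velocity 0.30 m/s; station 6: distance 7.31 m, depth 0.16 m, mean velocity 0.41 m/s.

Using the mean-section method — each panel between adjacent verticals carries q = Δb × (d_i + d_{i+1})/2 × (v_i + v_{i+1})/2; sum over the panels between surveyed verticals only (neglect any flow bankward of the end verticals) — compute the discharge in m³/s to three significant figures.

1.81 m³/s

Panel 1-2: Δb = 0.93 m, d̄ = (0.21+0.52)/2 = 0.365, v̄ = (0.22+0.54)/2 = 0.38 → q = 0.93×0.365×0.38 = 0.1290 m³/s
Panel 2-3: Δb = 1.38 m, d̄ = (0.52+0.62)/2 = 0.57, v̄ = (0.54+0.54)/2 = 0.54 → q = 1.38×0.57×0.54 = 0.4248 m³/s
Panel 3-4: Δb = 2.54 m, d̄ = (0.62+0.58)/2 = 0.6, v̄ = (0.54+0.56)/2 = 0.55 → q = 2.54×0.6×0.55 = 0.8382 m³/s
Panel 4-5: Δb = 1.83 m, d̄ = (0.58+0.34)/2 = 0.46, v̄ = (0.56+0.30)/2 = 0.43 → q = 1.83×0.46×0.43 = 0.3620 m³/s
Panel 5-6: Δb = 0.63 m, d̄ = (0.34+0.16)/2 = 0.25, v̄ = (0.30+0.41)/2 = 0.355 → q = 0.63×0.25×0.355 = 0.05591 m³/s
Q = Σ q = 1.810 m³/s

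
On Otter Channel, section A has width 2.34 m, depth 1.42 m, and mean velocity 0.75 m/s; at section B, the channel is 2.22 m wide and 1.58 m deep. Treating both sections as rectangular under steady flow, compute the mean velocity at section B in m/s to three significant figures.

Q = A₁V₁ = (2.34×1.42) × 0.75 = 2.492 m³/s
A₂ = 2.22 × 1.58 = 3.508 m²
V₂ = Q/A₂ = 2.492/3.508 = 0.7105 m/s

0.710 m/s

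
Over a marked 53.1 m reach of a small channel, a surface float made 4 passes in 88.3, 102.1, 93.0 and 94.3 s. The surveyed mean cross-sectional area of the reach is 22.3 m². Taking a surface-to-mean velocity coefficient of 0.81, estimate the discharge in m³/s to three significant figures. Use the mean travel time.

t̄ = (88.3 + 102.1 + 93.0 + 94.3) / 4 = 94.425 s
v_surface = L / t̄ = 53.1 / 94.425 = 0.5624 m/s
v_mean = 0.81 × 0.5624 = 0.4555 m/s
Q = A × v_mean = 22.3 × 0.4555 = 10.16 m³/s

10.2 m³/s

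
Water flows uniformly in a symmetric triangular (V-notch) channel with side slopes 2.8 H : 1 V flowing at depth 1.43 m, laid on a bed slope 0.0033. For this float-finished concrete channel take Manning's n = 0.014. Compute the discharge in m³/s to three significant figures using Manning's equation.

18.0 m³/s

A = z·y² = 2.8×1.43² = 5.726 m²
P = 2y√(1+z²) = 2×1.43×√(1+2.8²) = 8.503 m
R = A/P = 5.726/8.503 = 0.6733 m
Q = (1/n)·A·R^(2/3)·S^(1/2) = (1/0.014) × 5.726 × 0.6733^(2/3) × 0.0033^(1/2) = 18.05 m³/s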